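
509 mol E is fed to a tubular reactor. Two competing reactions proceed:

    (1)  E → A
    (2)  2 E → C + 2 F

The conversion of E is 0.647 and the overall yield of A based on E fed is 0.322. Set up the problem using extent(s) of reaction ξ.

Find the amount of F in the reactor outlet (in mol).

Yield of A: 1ξ₁ / 509 = 0.322 → ξ₁ = 163.9 mol.
Conversion of E: 1ξ₁ + 2ξ₂ = 0.647 × 509 = 329.3 → ξ₂ = 82.71 mol.
Outlet amounts (n = n₀ + Σ ν·ξ):
  E: 509 − 1(163.9) − 2(82.71) = 179.7
  A: 0 + 1(163.9) = 163.9
  C: 0 + 1(82.71) = 82.71
  F: 0 + 2(82.71) = 165.4

165 mol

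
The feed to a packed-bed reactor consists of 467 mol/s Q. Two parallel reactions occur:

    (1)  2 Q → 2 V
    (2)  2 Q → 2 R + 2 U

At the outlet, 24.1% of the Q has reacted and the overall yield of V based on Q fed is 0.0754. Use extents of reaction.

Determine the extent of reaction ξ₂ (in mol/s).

Yield of V: 2ξ₁ / 467 = 0.0754 → ξ₁ = 17.61 mol/s.
Conversion of Q: 2ξ₁ + 2ξ₂ = 0.241 × 467 = 112.5 → ξ₂ = 38.67 mol/s.
Outlet amounts (n = n₀ + Σ ν·ξ):
  Q: 467 − 2(17.61) − 2(38.67) = 354.5
  V: 0 + 2(17.61) = 35.21
  R: 0 + 2(38.67) = 77.34
  U: 0 + 2(38.67) = 77.34

ξ₂ = 38.7 mol/s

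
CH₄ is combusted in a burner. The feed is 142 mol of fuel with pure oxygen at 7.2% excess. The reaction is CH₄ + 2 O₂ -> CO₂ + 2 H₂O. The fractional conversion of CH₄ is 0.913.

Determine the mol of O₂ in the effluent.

45.2 mol

Stoichiometric O₂ = 2 × 142 = 284 mol; O₂ fed = 284 × 1.072 = 304.4 mol.
Fuel reacted = 0.913 × 142 → ξ = 129.6 mol.
Outlet (n = n₀ + ν ξ):
  CH₄: 142 − 1(129.6) = 12.35
  O₂: 304.4 − 2(129.6) = 45.16
  CO₂: 0 + 1(129.6) = 129.6
  H₂O: 0 + 2(129.6) = 259.3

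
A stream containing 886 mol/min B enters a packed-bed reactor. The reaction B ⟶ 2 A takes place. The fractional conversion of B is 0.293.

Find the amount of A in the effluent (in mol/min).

B reacted = 0.293 × 886 = 259.6 mol/min; ν_B = −1, so ξ = 259.6/1 = 259.6 mol/min.
Outlet amounts (n = n₀ + ν ξ):
  B: 886 − 1(259.6) = 626.4
  A: 0 + 2(259.6) = 519.2

519 mol/min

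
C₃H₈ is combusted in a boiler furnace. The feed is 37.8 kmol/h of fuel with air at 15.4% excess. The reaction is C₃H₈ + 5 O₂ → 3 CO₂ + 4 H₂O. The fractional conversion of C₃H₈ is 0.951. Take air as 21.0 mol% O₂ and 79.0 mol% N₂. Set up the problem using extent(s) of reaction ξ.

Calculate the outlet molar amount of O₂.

38.4 kmol/h

Stoichiometric O₂ = 5 × 37.8 = 189 kmol/h; O₂ fed = 189 × 1.154 = 218.1 kmol/h.
N₂ fed = 218.1 × 79/21 = 820.5 kmol/h.
Fuel reacted = 0.951 × 37.8 → ξ = 35.95 kmol/h.
Outlet (n = n₀ + ν ξ):
  C₃H₈: 37.8 − 1(35.95) = 1.852
  O₂: 218.1 − 5(35.95) = 38.37
  N₂: 820.5 (inert)
  CO₂: 0 + 3(35.95) = 107.8
  H₂O: 0 + 4(35.95) = 143.8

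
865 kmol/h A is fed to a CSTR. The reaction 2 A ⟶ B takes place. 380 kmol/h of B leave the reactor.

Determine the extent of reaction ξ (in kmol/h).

ξ = 380 kmol/h

For B: n = n₀ + 1ξ → 380 = 0 + 1ξ, giving ξ = 380 kmol/h.
Outlet amounts (n = n₀ + ν ξ):
  A: 865 − 2(380) = 105
  B: 0 + 1(380) = 380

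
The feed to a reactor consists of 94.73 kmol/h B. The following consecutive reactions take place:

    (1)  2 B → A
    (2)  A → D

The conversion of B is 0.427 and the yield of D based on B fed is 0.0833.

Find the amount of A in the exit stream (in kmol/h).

Conversion of B: B consumed = 2ξ₁ = 0.427 × 94.73 → ξ₁ = 20.22 kmol/h.
Yield of D: 1ξ₂ / 94.73 = 0.0833 → ξ₂ = 7.891 kmol/h.
Outlet amounts (n = n₀ + Σ ν·ξ):
  B: 94.73 − 2(20.22) = 54.28
  A: 0 + 1(20.22) − 1(7.891) = 12.33
  D: 0 + 1(7.891) = 7.891

12.3 kmol/h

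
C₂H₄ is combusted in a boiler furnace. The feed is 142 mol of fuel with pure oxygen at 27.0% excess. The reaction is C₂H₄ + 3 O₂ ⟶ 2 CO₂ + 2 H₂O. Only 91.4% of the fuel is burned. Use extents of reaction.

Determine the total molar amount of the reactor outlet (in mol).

Stoichiometric O₂ = 3 × 142 = 426 mol; O₂ fed = 426 × 1.270 = 541 mol.
Fuel reacted = 0.914 × 142 → ξ = 129.8 mol.
Outlet (n = n₀ + ν ξ):
  C₂H₄: 142 − 1(129.8) = 12.21
  O₂: 541 − 3(129.8) = 151.7
  CO₂: 0 + 2(129.8) = 259.6
  H₂O: 0 + 2(129.8) = 259.6
Total out = 12.21 + 151.7 + 259.6 + 259.6 = 683 mol.

683 mol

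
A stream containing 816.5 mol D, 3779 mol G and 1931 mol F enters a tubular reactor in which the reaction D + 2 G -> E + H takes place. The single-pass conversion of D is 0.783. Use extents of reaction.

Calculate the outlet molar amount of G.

D reacted = 0.783 × 816.5 = 639.3 mol; ν_D = −1, so ξ = 639.3/1 = 639.3 mol.
Outlet amounts (n = n₀ + ν ξ):
  D: 816.5 − 1(639.3) = 177.2
  G: 3779 − 2(639.3) = 2500
  E: 0 + 1(639.3) = 639.3
  H: 0 + 1(639.3) = 639.3
  F: 1931 (inert)

2500 mol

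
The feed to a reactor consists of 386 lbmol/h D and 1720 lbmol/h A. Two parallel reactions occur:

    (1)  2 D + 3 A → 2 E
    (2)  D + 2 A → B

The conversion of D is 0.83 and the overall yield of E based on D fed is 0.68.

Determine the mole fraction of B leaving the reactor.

Yield of E: 2ξ₁ / 386 = 0.68 → ξ₁ = 131.2 lbmol/h.
Conversion of D: 2ξ₁ + 1ξ₂ = 0.83 × 386 = 320.4 → ξ₂ = 57.9 lbmol/h.
Outlet amounts (n = n₀ + Σ ν·ξ):
  D: 386 − 2(131.2) − 1(57.9) = 65.62
  A: 1720 − 3(131.2) − 2(57.9) = 1210
  E: 0 + 2(131.2) = 262.5
  B: 0 + 1(57.9) = 57.9
Total out = 1596 lbmol/h; y_B = 57.9 / 1596 = 0.03627.

0.0363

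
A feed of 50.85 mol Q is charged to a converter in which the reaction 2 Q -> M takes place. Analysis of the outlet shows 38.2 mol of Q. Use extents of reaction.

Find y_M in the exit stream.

0.142

For Q: n = n₀ − 2ξ → 38.2 = 50.85 − 2ξ, giving ξ = 6.325 mol.
Outlet amounts (n = n₀ + ν ξ):
  Q: 50.85 − 2(6.325) = 38.2
  M: 0 + 1(6.325) = 6.325
Total out = 44.53 mol; y_M = 6.325 / 44.53 = 0.1421.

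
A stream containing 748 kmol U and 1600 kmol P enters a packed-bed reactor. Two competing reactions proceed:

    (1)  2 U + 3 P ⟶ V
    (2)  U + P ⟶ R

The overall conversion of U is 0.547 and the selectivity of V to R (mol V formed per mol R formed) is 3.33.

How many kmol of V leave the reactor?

178 kmol

Conversion of U: U consumed = 0.547 × 748 = 409.2 kmol = 2ξ₁ + 1ξ₂.
Selectivity: 1ξ₁ / (1ξ₂) = 3.33 → ξ₁ = 3.33 ξ₂.
Substitute: (2·3.33 + 1) ξ₂ = 409.2 → ξ₂ = 53.41 kmol, ξ₁ = 177.9 kmol.
Outlet amounts (n = n₀ + Σ ν·ξ):
  U: 748 − 2(177.9) − 1(53.41) = 338.8
  P: 1600 − 3(177.9) − 1(53.41) = 1013
  V: 0 + 1(177.9) = 177.9
  R: 0 + 1(53.41) = 53.41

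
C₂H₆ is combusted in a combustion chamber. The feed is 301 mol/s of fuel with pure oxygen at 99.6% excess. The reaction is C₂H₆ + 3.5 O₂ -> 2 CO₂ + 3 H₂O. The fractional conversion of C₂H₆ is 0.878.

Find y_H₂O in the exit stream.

0.313

Stoichiometric O₂ = 3.5 × 301 = 1054 mol/s; O₂ fed = 1054 × 1.996 = 2103 mol/s.
Fuel reacted = 0.878 × 301 → ξ = 264.3 mol/s.
Outlet (n = n₀ + ν ξ):
  C₂H₆: 301 − 1(264.3) = 36.72
  O₂: 2103 − 3.5(264.3) = 1178
  CO₂: 0 + 2(264.3) = 528.6
  H₂O: 0 + 3(264.3) = 792.8
Total out = 2536 mol/s; y_H₂O = 792.8 / 2536 = 0.3126.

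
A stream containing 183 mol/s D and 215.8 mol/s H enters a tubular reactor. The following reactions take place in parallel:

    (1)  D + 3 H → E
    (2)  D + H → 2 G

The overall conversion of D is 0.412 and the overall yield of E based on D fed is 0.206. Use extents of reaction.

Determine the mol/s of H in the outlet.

Yield of E: 1ξ₁ / 183 = 0.206 → ξ₁ = 37.7 mol/s.
Conversion of D: 1ξ₁ + 1ξ₂ = 0.412 × 183 = 75.4 → ξ₂ = 37.7 mol/s.
Outlet amounts (n = n₀ + Σ ν·ξ):
  D: 183 − 1(37.7) − 1(37.7) = 107.6
  H: 215.8 − 3(37.7) − 1(37.7) = 65.01
  E: 0 + 1(37.7) = 37.7
  G: 0 + 2(37.7) = 75.4

65 mol/s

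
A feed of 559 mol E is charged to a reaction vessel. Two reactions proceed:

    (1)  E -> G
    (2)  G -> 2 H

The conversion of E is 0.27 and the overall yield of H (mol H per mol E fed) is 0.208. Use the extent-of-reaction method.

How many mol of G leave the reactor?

92.8 mol

Conversion of E: E consumed = 1ξ₁ = 0.27 × 559 → ξ₁ = 150.9 mol.
Yield of H: 2ξ₂ / 559 = 0.208 → ξ₂ = 58.14 mol.
Outlet amounts (n = n₀ + Σ ν·ξ):
  E: 559 − 1(150.9) = 408.1
  G: 0 + 1(150.9) − 1(58.14) = 92.79
  H: 0 + 2(58.14) = 116.3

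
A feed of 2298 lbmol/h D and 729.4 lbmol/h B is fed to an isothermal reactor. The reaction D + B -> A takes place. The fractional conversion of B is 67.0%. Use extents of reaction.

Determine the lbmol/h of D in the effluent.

B reacted = 0.67 × 729.4 = 488.7 lbmol/h; ν_B = −1, so ξ = 488.7/1 = 488.7 lbmol/h.
Outlet amounts (n = n₀ + ν ξ):
  D: 2298 − 1(488.7) = 1809
  B: 729.4 − 1(488.7) = 240.7
  A: 0 + 1(488.7) = 488.7

1810 lbmol/h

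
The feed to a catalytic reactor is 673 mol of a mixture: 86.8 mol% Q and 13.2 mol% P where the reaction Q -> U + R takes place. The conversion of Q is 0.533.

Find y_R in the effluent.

Q reacted = 0.533 × 584.2 = 311.4 mol; ν_Q = −1, so ξ = 311.4/1 = 311.4 mol.
Outlet amounts (n = n₀ + ν ξ):
  Q: 584.2 − 1(311.4) = 272.8
  U: 0 + 1(311.4) = 311.4
  R: 0 + 1(311.4) = 311.4
  P: 88.84 (inert)
Total out = 984.4 mol; y_R = 311.4 / 984.4 = 0.3163.

0.316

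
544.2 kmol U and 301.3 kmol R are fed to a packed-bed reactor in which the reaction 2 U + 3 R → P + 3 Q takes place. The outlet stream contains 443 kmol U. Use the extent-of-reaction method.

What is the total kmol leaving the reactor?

For U: n = n₀ − 2ξ → 443 = 544.2 − 2ξ, giving ξ = 50.6 kmol.
Outlet amounts (n = n₀ + ν ξ):
  U: 544.2 − 2(50.6) = 443
  R: 301.3 − 3(50.6) = 149.5
  P: 0 + 1(50.6) = 50.6
  Q: 0 + 3(50.6) = 151.8
Total out = 443 + 149.5 + 50.6 + 151.8 = 794.9 kmol.

795 kmol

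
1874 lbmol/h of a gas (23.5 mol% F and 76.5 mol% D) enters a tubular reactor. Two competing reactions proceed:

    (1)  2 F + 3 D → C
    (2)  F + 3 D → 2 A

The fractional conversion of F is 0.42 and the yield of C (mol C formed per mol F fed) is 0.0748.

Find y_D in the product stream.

Yield of C: 1ξ₁ / 440.4 = 0.0748 → ξ₁ = 32.94 lbmol/h.
Conversion of F: 2ξ₁ + 1ξ₂ = 0.42 × 440.4 = 185 → ξ₂ = 119.1 lbmol/h.
Outlet amounts (n = n₀ + Σ ν·ξ):
  F: 440.4 − 2(32.94) − 1(119.1) = 255.4
  D: 1434 − 3(32.94) − 3(119.1) = 977.5
  C: 0 + 1(32.94) = 32.94
  A: 0 + 2(119.1) = 238.2
Total out = 1504 lbmol/h; y_D = 977.5 / 1504 = 0.6499.

0.65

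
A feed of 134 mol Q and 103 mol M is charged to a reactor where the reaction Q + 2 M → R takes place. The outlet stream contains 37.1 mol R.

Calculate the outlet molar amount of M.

For R: n = n₀ + 1ξ → 37.1 = 0 + 1ξ, giving ξ = 37.1 mol.
Outlet amounts (n = n₀ + ν ξ):
  Q: 134 − 1(37.1) = 96.9
  M: 103 − 2(37.1) = 28.8
  R: 0 + 1(37.1) = 37.1

28.8 mol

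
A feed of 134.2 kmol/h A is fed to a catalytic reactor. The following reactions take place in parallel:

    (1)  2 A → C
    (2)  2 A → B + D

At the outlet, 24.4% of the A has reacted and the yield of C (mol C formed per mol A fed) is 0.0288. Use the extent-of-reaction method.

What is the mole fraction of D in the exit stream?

0.096

Yield of C: 1ξ₁ / 134.2 = 0.0288 → ξ₁ = 3.865 kmol/h.
Conversion of A: 2ξ₁ + 2ξ₂ = 0.244 × 134.2 = 32.74 → ξ₂ = 12.51 kmol/h.
Outlet amounts (n = n₀ + Σ ν·ξ):
  A: 134.2 − 2(3.865) − 2(12.51) = 101.5
  C: 0 + 1(3.865) = 3.865
  B: 0 + 1(12.51) = 12.51
  D: 0 + 1(12.51) = 12.51
Total out = 130.3 kmol/h; y_D = 12.51 / 130.3 = 0.09596.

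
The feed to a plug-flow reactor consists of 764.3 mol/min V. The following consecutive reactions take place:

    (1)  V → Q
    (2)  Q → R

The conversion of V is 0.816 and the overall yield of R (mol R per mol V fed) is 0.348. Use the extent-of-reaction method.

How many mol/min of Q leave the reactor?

358 mol/min

Conversion of V: V consumed = 1ξ₁ = 0.816 × 764.3 → ξ₁ = 623.7 mol/min.
Yield of R: 1ξ₂ / 764.3 = 0.348 → ξ₂ = 266 mol/min.
Outlet amounts (n = n₀ + Σ ν·ξ):
  V: 764.3 − 1(623.7) = 140.6
  Q: 0 + 1(623.7) − 1(266) = 357.7
  R: 0 + 1(266) = 266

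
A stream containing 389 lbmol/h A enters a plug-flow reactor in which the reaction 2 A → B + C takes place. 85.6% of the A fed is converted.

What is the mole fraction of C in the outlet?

0.428

A reacted = 0.856 × 389 = 333 lbmol/h; ν_A = −2, so ξ = 333/2 = 166.5 lbmol/h.
Outlet amounts (n = n₀ + ν ξ):
  A: 389 − 2(166.5) = 56.02
  B: 0 + 1(166.5) = 166.5
  C: 0 + 1(166.5) = 166.5
Total out = 389 lbmol/h; y_C = 166.5 / 389 = 0.428.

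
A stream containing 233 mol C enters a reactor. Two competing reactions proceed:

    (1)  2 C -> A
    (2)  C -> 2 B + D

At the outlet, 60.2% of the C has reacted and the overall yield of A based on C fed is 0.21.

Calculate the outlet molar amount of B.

84.8 mol

Yield of A: 1ξ₁ / 233 = 0.21 → ξ₁ = 48.93 mol.
Conversion of C: 2ξ₁ + 1ξ₂ = 0.602 × 233 = 140.3 → ξ₂ = 42.41 mol.
Outlet amounts (n = n₀ + Σ ν·ξ):
  C: 233 − 2(48.93) − 1(42.41) = 92.73
  A: 0 + 1(48.93) = 48.93
  B: 0 + 2(42.41) = 84.81
  D: 0 + 1(42.41) = 42.41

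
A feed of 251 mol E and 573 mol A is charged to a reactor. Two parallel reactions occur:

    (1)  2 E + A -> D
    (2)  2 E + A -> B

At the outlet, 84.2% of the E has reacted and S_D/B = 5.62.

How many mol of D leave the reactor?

Conversion of E: E consumed = 0.842 × 251 = 211.3 mol = 2ξ₁ + 2ξ₂.
Selectivity: 1ξ₁ / (1ξ₂) = 5.62 → ξ₁ = 5.62 ξ₂.
Substitute: (2·5.62 + 2) ξ₂ = 211.3 → ξ₂ = 15.96 mol, ξ₁ = 89.71 mol.
Outlet amounts (n = n₀ + Σ ν·ξ):
  E: 251 − 2(89.71) − 2(15.96) = 39.66
  A: 573 − 1(89.71) − 1(15.96) = 467.3
  D: 0 + 1(89.71) = 89.71
  B: 0 + 1(15.96) = 15.96

89.7 mol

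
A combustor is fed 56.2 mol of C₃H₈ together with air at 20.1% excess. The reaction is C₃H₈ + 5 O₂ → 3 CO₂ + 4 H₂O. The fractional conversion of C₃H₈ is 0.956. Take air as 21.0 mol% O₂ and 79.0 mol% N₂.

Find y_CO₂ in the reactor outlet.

0.0939

Stoichiometric O₂ = 5 × 56.2 = 281 mol; O₂ fed = 281 × 1.201 = 337.5 mol.
N₂ fed = 337.5 × 79/21 = 1270 mol.
Fuel reacted = 0.956 × 56.2 → ξ = 53.73 mol.
Outlet (n = n₀ + ν ξ):
  C₃H₈: 56.2 − 1(53.73) = 2.473
  O₂: 337.5 − 5(53.73) = 68.84
  N₂: 1270 (inert)
  CO₂: 0 + 3(53.73) = 161.2
  H₂O: 0 + 4(53.73) = 214.9
Total out = 1717 mol; y_CO₂ = 161.2 / 1717 = 0.09388.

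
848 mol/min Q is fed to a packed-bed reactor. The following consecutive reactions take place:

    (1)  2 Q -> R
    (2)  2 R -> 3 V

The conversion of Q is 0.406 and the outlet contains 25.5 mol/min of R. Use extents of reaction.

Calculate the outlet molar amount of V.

Conversion of Q: Q consumed = 2ξ₁ = 0.406 × 848 → ξ₁ = 172.1 mol/min.
R balance: n_R = 0 + 1ξ₁ − 2ξ₂ = 25.5 → ξ₂ = (1·172.1 − 25.5)/2 = 73.32 mol/min.
Outlet amounts (n = n₀ + Σ ν·ξ):
  Q: 848 − 2(172.1) = 503.7
  R: 0 + 1(172.1) − 2(73.32) = 25.5
  V: 0 + 3(73.32) = 220

220 mol/min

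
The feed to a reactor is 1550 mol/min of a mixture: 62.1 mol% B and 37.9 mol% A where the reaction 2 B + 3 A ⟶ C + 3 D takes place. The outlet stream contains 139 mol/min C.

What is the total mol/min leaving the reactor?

For C: n = n₀ + 1ξ → 139 = 0 + 1ξ, giving ξ = 139 mol/min.
Outlet amounts (n = n₀ + ν ξ):
  B: 962.5 − 2(139) = 684.5
  A: 587.5 − 3(139) = 170.5
  C: 0 + 1(139) = 139
  D: 0 + 3(139) = 417
Total out = 684.5 + 170.5 + 139 + 417 = 1411 mol/min.

1410 mol/min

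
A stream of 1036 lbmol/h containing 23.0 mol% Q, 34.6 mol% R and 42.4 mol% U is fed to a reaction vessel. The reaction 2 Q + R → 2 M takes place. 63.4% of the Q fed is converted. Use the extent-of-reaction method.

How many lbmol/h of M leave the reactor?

Q reacted = 0.634 × 238.3 = 151.1 lbmol/h; ν_Q = −2, so ξ = 151.1/2 = 75.53 lbmol/h.
Outlet amounts (n = n₀ + ν ξ):
  Q: 238.3 − 2(75.53) = 87.21
  R: 358.5 − 1(75.53) = 282.9
  M: 0 + 2(75.53) = 151.1
  U: 439.3 (inert)

151 lbmol/h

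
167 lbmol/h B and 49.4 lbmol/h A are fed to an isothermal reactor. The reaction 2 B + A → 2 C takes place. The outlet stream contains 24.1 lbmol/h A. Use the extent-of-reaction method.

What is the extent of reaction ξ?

For A: n = n₀ − 1ξ → 24.1 = 49.4 − 1ξ, giving ξ = 25.3 lbmol/h.
Outlet amounts (n = n₀ + ν ξ):
  B: 167 − 2(25.3) = 116.4
  A: 49.4 − 1(25.3) = 24.1
  C: 0 + 2(25.3) = 50.6

ξ = 25.3 lbmol/h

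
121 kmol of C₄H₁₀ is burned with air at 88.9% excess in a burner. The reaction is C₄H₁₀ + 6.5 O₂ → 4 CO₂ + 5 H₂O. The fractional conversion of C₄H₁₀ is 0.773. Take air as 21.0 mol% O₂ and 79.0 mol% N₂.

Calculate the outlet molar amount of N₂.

Stoichiometric O₂ = 6.5 × 121 = 786.5 kmol; O₂ fed = 786.5 × 1.889 = 1486 kmol.
N₂ fed = 1486 × 79/21 = 5589 kmol.
Fuel reacted = 0.773 × 121 → ξ = 93.53 kmol.
Outlet (n = n₀ + ν ξ):
  C₄H₁₀: 121 − 1(93.53) = 27.47
  O₂: 1486 − 6.5(93.53) = 877.7
  N₂: 5589 (inert)
  CO₂: 0 + 4(93.53) = 374.1
  H₂O: 0 + 5(93.53) = 467.7

5590 kmol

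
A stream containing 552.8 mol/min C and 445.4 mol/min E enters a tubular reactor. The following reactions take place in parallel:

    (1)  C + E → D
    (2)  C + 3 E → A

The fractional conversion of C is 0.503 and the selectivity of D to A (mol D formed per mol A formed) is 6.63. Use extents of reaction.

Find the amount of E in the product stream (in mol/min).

94.5 mol/min

Conversion of C: C consumed = 0.503 × 552.8 = 278.1 mol/min = 1ξ₁ + 1ξ₂.
Selectivity: 1ξ₁ / (1ξ₂) = 6.63 → ξ₁ = 6.63 ξ₂.
Substitute: (1·6.63 + 1) ξ₂ = 278.1 → ξ₂ = 36.44 mol/min, ξ₁ = 241.6 mol/min.
Outlet amounts (n = n₀ + Σ ν·ξ):
  C: 552.8 − 1(241.6) − 1(36.44) = 274.7
  E: 445.4 − 1(241.6) − 3(36.44) = 94.46
  D: 0 + 1(241.6) = 241.6
  A: 0 + 1(36.44) = 36.44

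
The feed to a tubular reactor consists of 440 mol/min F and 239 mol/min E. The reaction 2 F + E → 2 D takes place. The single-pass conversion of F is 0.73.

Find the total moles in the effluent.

F reacted = 0.73 × 440 = 321.2 mol/min; ν_F = −2, so ξ = 321.2/2 = 160.6 mol/min.
Outlet amounts (n = n₀ + ν ξ):
  F: 440 − 2(160.6) = 118.8
  E: 239 − 1(160.6) = 78.4
  D: 0 + 2(160.6) = 321.2
Total out = 118.8 + 78.4 + 321.2 = 518.4 mol/min.

518 mol/min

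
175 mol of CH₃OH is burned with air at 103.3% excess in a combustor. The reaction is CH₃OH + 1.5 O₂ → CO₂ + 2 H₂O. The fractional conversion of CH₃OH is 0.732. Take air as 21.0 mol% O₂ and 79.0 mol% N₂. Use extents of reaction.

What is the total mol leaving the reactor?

Stoichiometric O₂ = 1.5 × 175 = 262.5 mol; O₂ fed = 262.5 × 2.033 = 533.7 mol.
N₂ fed = 533.7 × 79/21 = 2008 mol.
Fuel reacted = 0.732 × 175 → ξ = 128.1 mol.
Outlet (n = n₀ + ν ξ):
  CH₃OH: 175 − 1(128.1) = 46.9
  O₂: 533.7 − 1.5(128.1) = 341.5
  N₂: 2008 (inert)
  CO₂: 0 + 1(128.1) = 128.1
  H₂O: 0 + 2(128.1) = 256.2
Total out = 46.9 + 341.5 + 2008 + 128.1 + 256.2 = 2780 mol.

2780 mol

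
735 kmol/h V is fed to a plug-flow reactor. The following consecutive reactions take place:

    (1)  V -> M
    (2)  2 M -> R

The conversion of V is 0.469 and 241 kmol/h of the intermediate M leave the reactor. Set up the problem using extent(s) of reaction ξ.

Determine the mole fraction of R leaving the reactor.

0.0759

Conversion of V: V consumed = 1ξ₁ = 0.469 × 735 → ξ₁ = 344.7 kmol/h.
M balance: n_M = 0 + 1ξ₁ − 2ξ₂ = 241 → ξ₂ = (1·344.7 − 241)/2 = 51.86 kmol/h.
Outlet amounts (n = n₀ + Σ ν·ξ):
  V: 735 − 1(344.7) = 390.3
  M: 0 + 1(344.7) − 2(51.86) = 241
  R: 0 + 1(51.86) = 51.86
Total out = 683.1 kmol/h; y_R = 51.86 / 683.1 = 0.07591.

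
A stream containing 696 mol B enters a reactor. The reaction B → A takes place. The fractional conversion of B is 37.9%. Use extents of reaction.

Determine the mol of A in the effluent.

264 mol

B reacted = 0.379 × 696 = 263.8 mol; ν_B = −1, so ξ = 263.8/1 = 263.8 mol.
Outlet amounts (n = n₀ + ν ξ):
  B: 696 − 1(263.8) = 432.2
  A: 0 + 1(263.8) = 263.8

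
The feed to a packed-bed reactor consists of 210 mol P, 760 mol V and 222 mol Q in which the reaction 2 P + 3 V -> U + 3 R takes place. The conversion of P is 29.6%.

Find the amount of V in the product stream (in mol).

P reacted = 0.296 × 210 = 62.16 mol; ν_P = −2, so ξ = 62.16/2 = 31.08 mol.
Outlet amounts (n = n₀ + ν ξ):
  P: 210 − 2(31.08) = 147.8
  V: 760 − 3(31.08) = 666.8
  U: 0 + 1(31.08) = 31.08
  R: 0 + 3(31.08) = 93.24
  Q: 222 (inert)

667 mol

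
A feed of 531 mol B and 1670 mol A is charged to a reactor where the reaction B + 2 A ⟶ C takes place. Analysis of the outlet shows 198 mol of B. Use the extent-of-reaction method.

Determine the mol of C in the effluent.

For B: n = n₀ − 1ξ → 198 = 531 − 1ξ, giving ξ = 333 mol.
Outlet amounts (n = n₀ + ν ξ):
  B: 531 − 1(333) = 198
  A: 1670 − 2(333) = 1004
  C: 0 + 1(333) = 333

333 mol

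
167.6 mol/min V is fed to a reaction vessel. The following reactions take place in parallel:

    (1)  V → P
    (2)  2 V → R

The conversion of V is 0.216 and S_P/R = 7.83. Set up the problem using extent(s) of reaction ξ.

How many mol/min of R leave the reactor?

3.68 mol/min

Conversion of V: V consumed = 0.216 × 167.6 = 36.2 mol/min = 1ξ₁ + 2ξ₂.
Selectivity: 1ξ₁ / (1ξ₂) = 7.83 → ξ₁ = 7.83 ξ₂.
Substitute: (1·7.83 + 2) ξ₂ = 36.2 → ξ₂ = 3.683 mol/min, ξ₁ = 28.84 mol/min.
Outlet amounts (n = n₀ + Σ ν·ξ):
  V: 167.6 − 1(28.84) − 2(3.683) = 131.4
  P: 0 + 1(28.84) = 28.84
  R: 0 + 1(3.683) = 3.683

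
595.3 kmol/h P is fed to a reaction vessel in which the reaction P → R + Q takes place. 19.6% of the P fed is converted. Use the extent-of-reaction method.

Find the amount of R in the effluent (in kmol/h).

117 kmol/h

P reacted = 0.196 × 595.3 = 116.7 kmol/h; ν_P = −1, so ξ = 116.7/1 = 116.7 kmol/h.
Outlet amounts (n = n₀ + ν ξ):
  P: 595.3 − 1(116.7) = 478.6
  R: 0 + 1(116.7) = 116.7
  Q: 0 + 1(116.7) = 116.7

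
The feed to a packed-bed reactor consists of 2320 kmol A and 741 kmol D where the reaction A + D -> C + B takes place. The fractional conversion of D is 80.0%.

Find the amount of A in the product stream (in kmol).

1730 kmol

D reacted = 0.8 × 741 = 592.8 kmol; ν_D = −1, so ξ = 592.8/1 = 592.8 kmol.
Outlet amounts (n = n₀ + ν ξ):
  A: 2320 − 1(592.8) = 1727
  D: 741 − 1(592.8) = 148.2
  C: 0 + 1(592.8) = 592.8
  B: 0 + 1(592.8) = 592.8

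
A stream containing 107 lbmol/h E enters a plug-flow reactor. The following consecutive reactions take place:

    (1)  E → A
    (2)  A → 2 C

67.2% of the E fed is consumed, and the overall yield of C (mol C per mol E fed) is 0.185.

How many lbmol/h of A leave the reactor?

Conversion of E: E consumed = 1ξ₁ = 0.672 × 107 → ξ₁ = 71.9 lbmol/h.
Yield of C: 2ξ₂ / 107 = 0.185 → ξ₂ = 9.897 lbmol/h.
Outlet amounts (n = n₀ + Σ ν·ξ):
  E: 107 − 1(71.9) = 35.1
  A: 0 + 1(71.9) − 1(9.897) = 62.01
  C: 0 + 2(9.897) = 19.79

62 lbmol/h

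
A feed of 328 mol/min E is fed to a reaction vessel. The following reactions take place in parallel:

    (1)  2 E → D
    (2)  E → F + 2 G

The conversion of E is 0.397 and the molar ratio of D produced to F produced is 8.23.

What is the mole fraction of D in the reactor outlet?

0.218

Conversion of E: E consumed = 0.397 × 328 = 130.2 mol/min = 2ξ₁ + 1ξ₂.
Selectivity: 1ξ₁ / (1ξ₂) = 8.23 → ξ₁ = 8.23 ξ₂.
Substitute: (2·8.23 + 1) ξ₂ = 130.2 → ξ₂ = 7.458 mol/min, ξ₁ = 61.38 mol/min.
Outlet amounts (n = n₀ + Σ ν·ξ):
  E: 328 − 2(61.38) − 1(7.458) = 197.8
  D: 0 + 1(61.38) = 61.38
  F: 0 + 1(7.458) = 7.458
  G: 0 + 2(7.458) = 14.92
Total out = 281.5 mol/min; y_D = 61.38 / 281.5 = 0.218.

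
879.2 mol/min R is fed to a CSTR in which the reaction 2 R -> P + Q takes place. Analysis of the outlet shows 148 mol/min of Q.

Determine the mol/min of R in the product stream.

583 mol/min

For Q: n = n₀ + 1ξ → 148 = 0 + 1ξ, giving ξ = 148 mol/min.
Outlet amounts (n = n₀ + ν ξ):
  R: 879.2 − 2(148) = 583.2
  P: 0 + 1(148) = 148
  Q: 0 + 1(148) = 148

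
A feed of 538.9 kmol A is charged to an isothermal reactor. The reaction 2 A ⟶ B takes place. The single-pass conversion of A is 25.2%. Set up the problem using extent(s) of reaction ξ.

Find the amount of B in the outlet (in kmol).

67.9 kmol

A reacted = 0.252 × 538.9 = 135.8 kmol; ν_A = −2, so ξ = 135.8/2 = 67.9 kmol.
Outlet amounts (n = n₀ + ν ξ):
  A: 538.9 − 2(67.9) = 403.1
  B: 0 + 1(67.9) = 67.9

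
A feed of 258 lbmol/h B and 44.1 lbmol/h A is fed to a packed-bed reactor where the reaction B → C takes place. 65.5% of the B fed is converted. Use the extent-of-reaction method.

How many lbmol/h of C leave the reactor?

B reacted = 0.655 × 258 = 169 lbmol/h; ν_B = −1, so ξ = 169/1 = 169 lbmol/h.
Outlet amounts (n = n₀ + ν ξ):
  B: 258 − 1(169) = 89.01
  C: 0 + 1(169) = 169
  A: 44.1 (inert)

169 lbmol/h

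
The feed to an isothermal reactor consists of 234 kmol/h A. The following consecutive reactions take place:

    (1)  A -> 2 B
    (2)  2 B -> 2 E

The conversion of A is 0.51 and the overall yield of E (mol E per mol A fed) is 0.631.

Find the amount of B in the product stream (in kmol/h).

Conversion of A: A consumed = 1ξ₁ = 0.51 × 234 → ξ₁ = 119.3 kmol/h.
Yield of E: 2ξ₂ / 234 = 0.631 → ξ₂ = 73.83 kmol/h.
Outlet amounts (n = n₀ + Σ ν·ξ):
  A: 234 − 1(119.3) = 114.7
  B: 0 + 2(119.3) − 2(73.83) = 91.03
  E: 0 + 2(73.83) = 147.7

91 kmol/h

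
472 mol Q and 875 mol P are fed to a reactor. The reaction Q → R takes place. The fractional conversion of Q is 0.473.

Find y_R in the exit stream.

Q reacted = 0.473 × 472 = 223.3 mol; ν_Q = −1, so ξ = 223.3/1 = 223.3 mol.
Outlet amounts (n = n₀ + ν ξ):
  Q: 472 − 1(223.3) = 248.7
  R: 0 + 1(223.3) = 223.3
  P: 875 (inert)
Total out = 1347 mol; y_R = 223.3 / 1347 = 0.1657.

0.166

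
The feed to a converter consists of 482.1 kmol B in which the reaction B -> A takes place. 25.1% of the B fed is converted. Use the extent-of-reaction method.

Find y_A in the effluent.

B reacted = 0.251 × 482.1 = 121 kmol; ν_B = −1, so ξ = 121/1 = 121 kmol.
Outlet amounts (n = n₀ + ν ξ):
  B: 482.1 − 1(121) = 361.1
  A: 0 + 1(121) = 121
Total out = 482.1 kmol; y_A = 121 / 482.1 = 0.251.

0.251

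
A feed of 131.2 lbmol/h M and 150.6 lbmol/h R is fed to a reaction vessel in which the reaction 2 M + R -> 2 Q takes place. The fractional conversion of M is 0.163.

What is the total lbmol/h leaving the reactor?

271 lbmol/h

M reacted = 0.163 × 131.2 = 21.39 lbmol/h; ν_M = −2, so ξ = 21.39/2 = 10.69 lbmol/h.
Outlet amounts (n = n₀ + ν ξ):
  M: 131.2 − 2(10.69) = 109.8
  R: 150.6 − 1(10.69) = 139.9
  Q: 0 + 2(10.69) = 21.39
Total out = 109.8 + 139.9 + 21.39 = 271.1 lbmol/h.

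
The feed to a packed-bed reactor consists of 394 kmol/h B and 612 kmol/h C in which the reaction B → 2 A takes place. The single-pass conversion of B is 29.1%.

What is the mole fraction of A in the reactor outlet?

B reacted = 0.291 × 394 = 114.7 kmol/h; ν_B = −1, so ξ = 114.7/1 = 114.7 kmol/h.
Outlet amounts (n = n₀ + ν ξ):
  B: 394 − 1(114.7) = 279.3
  A: 0 + 2(114.7) = 229.3
  C: 612 (inert)
Total out = 1121 kmol/h; y_A = 229.3 / 1121 = 0.2046.

0.205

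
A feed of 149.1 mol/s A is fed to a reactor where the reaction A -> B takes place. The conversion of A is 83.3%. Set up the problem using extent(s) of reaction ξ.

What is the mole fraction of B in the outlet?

A reacted = 0.833 × 149.1 = 124.2 mol/s; ν_A = −1, so ξ = 124.2/1 = 124.2 mol/s.
Outlet amounts (n = n₀ + ν ξ):
  A: 149.1 − 1(124.2) = 24.9
  B: 0 + 1(124.2) = 124.2
Total out = 149.1 mol/s; y_B = 124.2 / 149.1 = 0.833.

0.833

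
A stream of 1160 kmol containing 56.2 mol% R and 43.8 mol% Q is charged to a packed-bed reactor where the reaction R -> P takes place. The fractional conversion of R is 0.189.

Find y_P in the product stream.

R reacted = 0.189 × 651.9 = 123.2 kmol; ν_R = −1, so ξ = 123.2/1 = 123.2 kmol.
Outlet amounts (n = n₀ + ν ξ):
  R: 651.9 − 1(123.2) = 528.7
  P: 0 + 1(123.2) = 123.2
  Q: 508.1 (inert)
Total out = 1160 kmol; y_P = 123.2 / 1160 = 0.1062.

0.106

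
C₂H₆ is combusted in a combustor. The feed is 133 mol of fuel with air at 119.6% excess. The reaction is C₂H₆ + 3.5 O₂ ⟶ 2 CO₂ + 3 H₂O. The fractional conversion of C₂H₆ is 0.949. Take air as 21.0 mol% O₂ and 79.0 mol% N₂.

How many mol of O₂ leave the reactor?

Stoichiometric O₂ = 3.5 × 133 = 465.5 mol; O₂ fed = 465.5 × 2.196 = 1022 mol.
N₂ fed = 1022 × 79/21 = 3846 mol.
Fuel reacted = 0.949 × 133 → ξ = 126.2 mol.
Outlet (n = n₀ + ν ξ):
  C₂H₆: 133 − 1(126.2) = 6.783
  O₂: 1022 − 3.5(126.2) = 580.5
  N₂: 3846 (inert)
  CO₂: 0 + 2(126.2) = 252.4
  H₂O: 0 + 3(126.2) = 378.7

580 mol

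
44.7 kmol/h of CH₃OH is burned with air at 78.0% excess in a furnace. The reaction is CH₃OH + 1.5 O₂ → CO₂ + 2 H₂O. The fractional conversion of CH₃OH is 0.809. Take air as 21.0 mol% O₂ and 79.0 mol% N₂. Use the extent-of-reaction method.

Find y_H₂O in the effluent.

0.115

Stoichiometric O₂ = 1.5 × 44.7 = 67.05 kmol/h; O₂ fed = 67.05 × 1.780 = 119.3 kmol/h.
N₂ fed = 119.3 × 79/21 = 449 kmol/h.
Fuel reacted = 0.809 × 44.7 → ξ = 36.16 kmol/h.
Outlet (n = n₀ + ν ξ):
  CH₃OH: 44.7 − 1(36.16) = 8.538
  O₂: 119.3 − 1.5(36.16) = 65.11
  N₂: 449 (inert)
  CO₂: 0 + 1(36.16) = 36.16
  H₂O: 0 + 2(36.16) = 72.32
Total out = 631.1 kmol/h; y_H₂O = 72.32 / 631.1 = 0.1146.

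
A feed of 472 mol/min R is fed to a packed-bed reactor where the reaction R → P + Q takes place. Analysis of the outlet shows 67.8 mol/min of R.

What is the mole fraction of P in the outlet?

For R: n = n₀ − 1ξ → 67.8 = 472 − 1ξ, giving ξ = 404.2 mol/min.
Outlet amounts (n = n₀ + ν ξ):
  R: 472 − 1(404.2) = 67.8
  P: 0 + 1(404.2) = 404.2
  Q: 0 + 1(404.2) = 404.2
Total out = 876.2 mol/min; y_P = 404.2 / 876.2 = 0.4613.

0.461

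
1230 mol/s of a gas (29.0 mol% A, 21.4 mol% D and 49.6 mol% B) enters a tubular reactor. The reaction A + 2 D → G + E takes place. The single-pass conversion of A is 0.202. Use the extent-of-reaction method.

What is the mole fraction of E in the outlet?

0.0622

A reacted = 0.202 × 356.7 = 72.05 mol/s; ν_A = −1, so ξ = 72.05/1 = 72.05 mol/s.
Outlet amounts (n = n₀ + ν ξ):
  A: 356.7 − 1(72.05) = 284.6
  D: 263.2 − 2(72.05) = 119.1
  G: 0 + 1(72.05) = 72.05
  E: 0 + 1(72.05) = 72.05
  B: 610.1 (inert)
Total out = 1158 mol/s; y_E = 72.05 / 1158 = 0.06223.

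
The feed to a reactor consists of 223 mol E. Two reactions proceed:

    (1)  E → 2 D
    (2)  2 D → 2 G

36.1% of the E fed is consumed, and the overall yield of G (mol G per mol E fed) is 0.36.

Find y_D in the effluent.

Conversion of E: E consumed = 1ξ₁ = 0.361 × 223 → ξ₁ = 80.5 mol.
Yield of G: 2ξ₂ / 223 = 0.36 → ξ₂ = 40.14 mol.
Outlet amounts (n = n₀ + Σ ν·ξ):
  E: 223 − 1(80.5) = 142.5
  D: 0 + 2(80.5) − 2(40.14) = 80.73
  G: 0 + 2(40.14) = 80.28
Total out = 303.5 mol; y_D = 80.73 / 303.5 = 0.266.

0.266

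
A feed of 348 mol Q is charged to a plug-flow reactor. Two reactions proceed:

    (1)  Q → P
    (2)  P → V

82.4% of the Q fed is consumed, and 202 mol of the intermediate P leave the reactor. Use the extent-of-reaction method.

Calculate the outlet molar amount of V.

84.8 mol

Conversion of Q: Q consumed = 1ξ₁ = 0.824 × 348 → ξ₁ = 286.8 mol.
P balance: n_P = 0 + 1ξ₁ − 1ξ₂ = 202 → ξ₂ = (1·286.8 − 202)/1 = 84.75 mol.
Outlet amounts (n = n₀ + Σ ν·ξ):
  Q: 348 − 1(286.8) = 61.25
  P: 0 + 1(286.8) − 1(84.75) = 202
  V: 0 + 1(84.75) = 84.75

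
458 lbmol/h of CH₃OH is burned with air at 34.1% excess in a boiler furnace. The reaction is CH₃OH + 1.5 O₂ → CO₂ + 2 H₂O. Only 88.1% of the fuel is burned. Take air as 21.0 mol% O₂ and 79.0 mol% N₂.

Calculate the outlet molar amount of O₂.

316 lbmol/h

Stoichiometric O₂ = 1.5 × 458 = 687 lbmol/h; O₂ fed = 687 × 1.341 = 921.3 lbmol/h.
N₂ fed = 921.3 × 79/21 = 3466 lbmol/h.
Fuel reacted = 0.881 × 458 → ξ = 403.5 lbmol/h.
Outlet (n = n₀ + ν ξ):
  CH₃OH: 458 − 1(403.5) = 54.5
  O₂: 921.3 − 1.5(403.5) = 316
  N₂: 3466 (inert)
  CO₂: 0 + 1(403.5) = 403.5
  H₂O: 0 + 2(403.5) = 807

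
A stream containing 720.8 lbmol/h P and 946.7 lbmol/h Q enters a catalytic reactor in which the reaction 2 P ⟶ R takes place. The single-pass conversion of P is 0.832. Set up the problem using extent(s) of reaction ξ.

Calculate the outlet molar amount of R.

300 lbmol/h

P reacted = 0.832 × 720.8 = 599.7 lbmol/h; ν_P = −2, so ξ = 599.7/2 = 299.9 lbmol/h.
Outlet amounts (n = n₀ + ν ξ):
  P: 720.8 − 2(299.9) = 121.1
  R: 0 + 1(299.9) = 299.9
  Q: 946.7 (inert)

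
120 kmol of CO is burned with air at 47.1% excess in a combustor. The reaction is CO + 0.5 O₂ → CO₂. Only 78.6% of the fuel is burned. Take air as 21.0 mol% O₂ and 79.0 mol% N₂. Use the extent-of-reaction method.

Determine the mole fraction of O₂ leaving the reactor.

0.0833

Stoichiometric O₂ = 0.5 × 120 = 60 kmol; O₂ fed = 60 × 1.471 = 88.26 kmol.
N₂ fed = 88.26 × 79/21 = 332 kmol.
Fuel reacted = 0.786 × 120 → ξ = 94.32 kmol.
Outlet (n = n₀ + ν ξ):
  CO: 120 − 1(94.32) = 25.68
  O₂: 88.26 − 0.5(94.32) = 41.1
  N₂: 332 (inert)
  CO₂: 0 + 1(94.32) = 94.32
Total out = 493.1 kmol; y_O₂ = 41.1 / 493.1 = 0.08335.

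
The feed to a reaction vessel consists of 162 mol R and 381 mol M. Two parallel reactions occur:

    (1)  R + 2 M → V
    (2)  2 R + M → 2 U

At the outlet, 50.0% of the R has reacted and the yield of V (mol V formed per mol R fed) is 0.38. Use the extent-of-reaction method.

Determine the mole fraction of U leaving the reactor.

0.0474

Yield of V: 1ξ₁ / 162 = 0.38 → ξ₁ = 61.56 mol.
Conversion of R: 1ξ₁ + 2ξ₂ = 0.5 × 162 = 81 → ξ₂ = 9.72 mol.
Outlet amounts (n = n₀ + Σ ν·ξ):
  R: 162 − 1(61.56) − 2(9.72) = 81
  M: 381 − 2(61.56) − 1(9.72) = 248.2
  V: 0 + 1(61.56) = 61.56
  U: 0 + 2(9.72) = 19.44
Total out = 410.2 mol; y_U = 19.44 / 410.2 = 0.0474.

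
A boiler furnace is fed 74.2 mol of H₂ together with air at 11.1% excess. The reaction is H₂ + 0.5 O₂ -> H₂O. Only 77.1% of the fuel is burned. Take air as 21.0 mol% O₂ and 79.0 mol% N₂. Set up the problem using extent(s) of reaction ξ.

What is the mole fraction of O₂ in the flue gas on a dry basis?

Stoichiometric O₂ = 0.5 × 74.2 = 37.1 mol; O₂ fed = 37.1 × 1.111 = 41.22 mol.
N₂ fed = 41.22 × 79/21 = 155.1 mol.
Fuel reacted = 0.771 × 74.2 → ξ = 57.21 mol.
Outlet (n = n₀ + ν ξ):
  H₂: 74.2 − 1(57.21) = 16.99
  O₂: 41.22 − 0.5(57.21) = 12.61
  N₂: 155.1 (inert)
  H₂O: 0 + 1(57.21) = 57.21
Dry total = 184.7 mol; y_O₂ (dry) = 12.61 / 184.7 = 0.06831.

0.0683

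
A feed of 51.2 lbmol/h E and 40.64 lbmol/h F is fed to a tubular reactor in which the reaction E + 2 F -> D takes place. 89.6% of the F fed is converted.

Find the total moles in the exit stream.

F reacted = 0.896 × 40.64 = 36.41 lbmol/h; ν_F = −2, so ξ = 36.41/2 = 18.21 lbmol/h.
Outlet amounts (n = n₀ + ν ξ):
  E: 51.2 − 1(18.21) = 32.99
  F: 40.64 − 2(18.21) = 4.227
  D: 0 + 1(18.21) = 18.21
Total out = 32.99 + 4.227 + 18.21 = 55.43 lbmol/h.

55.4 lbmol/h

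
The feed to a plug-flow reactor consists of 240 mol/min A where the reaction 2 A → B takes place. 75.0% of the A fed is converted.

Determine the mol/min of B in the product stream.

A reacted = 0.75 × 240 = 180 mol/min; ν_A = −2, so ξ = 180/2 = 90 mol/min.
Outlet amounts (n = n₀ + ν ξ):
  A: 240 − 2(90) = 60
  B: 0 + 1(90) = 90

90 mol/min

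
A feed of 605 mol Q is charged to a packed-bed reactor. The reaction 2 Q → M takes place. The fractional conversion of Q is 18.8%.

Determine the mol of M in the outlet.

56.9 mol

Q reacted = 0.188 × 605 = 113.7 mol; ν_Q = −2, so ξ = 113.7/2 = 56.87 mol.
Outlet amounts (n = n₀ + ν ξ):
  Q: 605 − 2(56.87) = 491.3
  M: 0 + 1(56.87) = 56.87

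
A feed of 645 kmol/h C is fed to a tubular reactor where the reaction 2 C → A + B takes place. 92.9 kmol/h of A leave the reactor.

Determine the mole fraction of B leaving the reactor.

For A: n = n₀ + 1ξ → 92.9 = 0 + 1ξ, giving ξ = 92.9 kmol/h.
Outlet amounts (n = n₀ + ν ξ):
  C: 645 − 2(92.9) = 459.2
  A: 0 + 1(92.9) = 92.9
  B: 0 + 1(92.9) = 92.9
Total out = 645 kmol/h; y_B = 92.9 / 645 = 0.144.

0.144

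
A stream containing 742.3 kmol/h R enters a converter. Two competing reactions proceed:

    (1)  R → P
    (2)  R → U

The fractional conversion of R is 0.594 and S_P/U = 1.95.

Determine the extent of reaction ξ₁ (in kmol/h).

ξ₁ = 291 kmol/h

Conversion of R: R consumed = 0.594 × 742.3 = 440.9 kmol/h = 1ξ₁ + 1ξ₂.
Selectivity: 1ξ₁ / (1ξ₂) = 1.95 → ξ₁ = 1.95 ξ₂.
Substitute: (1·1.95 + 1) ξ₂ = 440.9 → ξ₂ = 149.5 kmol/h, ξ₁ = 291.5 kmol/h.
Outlet amounts (n = n₀ + Σ ν·ξ):
  R: 742.3 − 1(291.5) − 1(149.5) = 301.4
  P: 0 + 1(291.5) = 291.5
  U: 0 + 1(149.5) = 149.5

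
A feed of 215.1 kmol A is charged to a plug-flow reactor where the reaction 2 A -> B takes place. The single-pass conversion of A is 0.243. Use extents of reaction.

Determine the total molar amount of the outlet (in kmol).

A reacted = 0.243 × 215.1 = 52.27 kmol; ν_A = −2, so ξ = 52.27/2 = 26.13 kmol.
Outlet amounts (n = n₀ + ν ξ):
  A: 215.1 − 2(26.13) = 162.8
  B: 0 + 1(26.13) = 26.13
Total out = 162.8 + 26.13 = 189 kmol.

189 kmol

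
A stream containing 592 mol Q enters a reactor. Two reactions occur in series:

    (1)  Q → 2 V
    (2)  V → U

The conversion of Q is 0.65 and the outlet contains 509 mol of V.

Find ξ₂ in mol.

ξ₂ = 261 mol

Conversion of Q: Q consumed = 1ξ₁ = 0.65 × 592 → ξ₁ = 384.8 mol.
V balance: n_V = 0 + 2ξ₁ − 1ξ₂ = 509 → ξ₂ = (2·384.8 − 509)/1 = 260.6 mol.
Outlet amounts (n = n₀ + Σ ν·ξ):
  Q: 592 − 1(384.8) = 207.2
  V: 0 + 2(384.8) − 1(260.6) = 509
  U: 0 + 1(260.6) = 260.6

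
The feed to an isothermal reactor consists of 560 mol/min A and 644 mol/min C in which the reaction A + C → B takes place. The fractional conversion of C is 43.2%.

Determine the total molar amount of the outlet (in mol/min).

C reacted = 0.432 × 644 = 278.2 mol/min; ν_C = −1, so ξ = 278.2/1 = 278.2 mol/min.
Outlet amounts (n = n₀ + ν ξ):
  A: 560 − 1(278.2) = 281.8
  C: 644 − 1(278.2) = 365.8
  B: 0 + 1(278.2) = 278.2
Total out = 281.8 + 365.8 + 278.2 = 925.8 mol/min.

926 mol/min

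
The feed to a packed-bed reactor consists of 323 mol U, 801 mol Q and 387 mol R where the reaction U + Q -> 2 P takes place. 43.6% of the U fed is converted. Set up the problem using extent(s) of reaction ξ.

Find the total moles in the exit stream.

1510 mol

U reacted = 0.436 × 323 = 140.8 mol; ν_U = −1, so ξ = 140.8/1 = 140.8 mol.
Outlet amounts (n = n₀ + ν ξ):
  U: 323 − 1(140.8) = 182.2
  Q: 801 − 1(140.8) = 660.2
  P: 0 + 2(140.8) = 281.7
  R: 387 (inert)
Total out = 182.2 + 660.2 + 281.7 + 387 = 1511 mol.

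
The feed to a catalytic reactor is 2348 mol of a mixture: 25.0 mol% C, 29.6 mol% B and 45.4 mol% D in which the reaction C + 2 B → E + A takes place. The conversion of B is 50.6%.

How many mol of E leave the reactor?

176 mol

B reacted = 0.506 × 695 = 351.7 mol; ν_B = −2, so ξ = 351.7/2 = 175.8 mol.
Outlet amounts (n = n₀ + ν ξ):
  C: 587 − 1(175.8) = 411.2
  B: 695 − 2(175.8) = 343.3
  E: 0 + 1(175.8) = 175.8
  A: 0 + 1(175.8) = 175.8
  D: 1066 (inert)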